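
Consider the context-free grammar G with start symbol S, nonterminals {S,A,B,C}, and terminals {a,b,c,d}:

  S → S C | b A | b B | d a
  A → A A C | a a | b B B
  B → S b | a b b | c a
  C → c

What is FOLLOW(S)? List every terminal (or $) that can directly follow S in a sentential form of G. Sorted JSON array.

Compute FIRST by fixpoint:
round 1:
  A via A→a a: +{a}
  A via A→b B B: +{b}
  B via B→a b b: +{a}
  B via B→c a: +{c}
  C via C→c: +{c}
  S via S→b A: +{b}
  S via S→d a: +{d}
  FIRST[S]={b,d}  FIRST[A]={a,b}  FIRST[B]={a,c}  FIRST[C]={c}
round 2:
  B via B→S b: +{b,d}
  FIRST[S]={b,d}  FIRST[A]={a,b}  FIRST[B]={a,b,c,d}  FIRST[C]={c}
round 3: (no change)
  FIRST[S]={b,d}  FIRST[A]={a,b}  FIRST[B]={a,b,c,d}  FIRST[C]={c}

Compute FOLLOW by fixpoint:
seed FOLLOW(S) with $
iter 1:
  A→A A C: FOLLOW(A) ⊇ FIRST(A) = {a,b}; new: +{a,b}
  A→A A C: FOLLOW(A) ⊇ FIRST(C) = {c}; new: +{c}
  A→A A C: FOLLOW(C) ⊇ FOLLOW(A) ⊇ {a,b,c}; new: +{a,b,c}
  A→b B B: FOLLOW(B) ⊇ FIRST(B) = {a,b,c,d}; new: +{a,b,c,d}
  B→S b: FOLLOW(S) ⊇ FIRST(b) = {b}; new: +{b}
  S→S C: FOLLOW(S) ⊇ FIRST(C) = {c}; new: +{c}
  S→S C: FOLLOW(C) ⊇ FOLLOW(S) ⊇ {$,b,c}; new: +{$}
  S→b A: FOLLOW(A) ⊇ FOLLOW(S) ⊇ {$,b,c}; new: +{$}
  S→b B: FOLLOW(B) ⊇ FOLLOW(S) ⊇ {$,b,c}; new: +{$}
  S: {$,b,c}  A: {$,a,b,c}  B: {$,a,b,c,d}  C: {$,a,b,c}
iter 2: done
  S: {$,b,c}  A: {$,a,b,c}  B: {$,a,b,c,d}  C: {$,a,b,c}

FOLLOW(S) = ["$", "b", "c"]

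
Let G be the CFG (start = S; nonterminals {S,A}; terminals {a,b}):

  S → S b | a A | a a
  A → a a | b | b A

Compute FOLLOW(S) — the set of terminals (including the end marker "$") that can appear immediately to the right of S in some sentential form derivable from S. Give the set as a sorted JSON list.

FIRST iteration:
round 1:
  A via A→a a: +{a}
  A via A→b: +{b}
  S via S→a A: +{a}
  FIRST(S)={a}  FIRST(A)={a,b}
round 2: (no change)
  FIRST(S)={a}  FIRST(A)={a,b}

Compute FOLLOW by fixpoint:
initialize: $ ∈ FOLLOW(S)
[1]
  S→S b: FOLLOW(S) ⊇ FIRST(b) = {b}; new: +{b}
  S→a A: FOLLOW(A) ⊇ FOLLOW(S) ⊇ {$,b}; new: +{$,b}
  S: {$,b}  A: {$,b}
[2] done
  S: {$,b}  A: {$,b}

FOLLOW(S) = ["$", "b"]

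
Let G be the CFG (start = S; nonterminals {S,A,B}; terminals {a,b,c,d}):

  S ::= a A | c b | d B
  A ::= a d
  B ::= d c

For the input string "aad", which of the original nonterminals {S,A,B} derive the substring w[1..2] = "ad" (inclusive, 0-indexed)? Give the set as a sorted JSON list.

CNF form of G:
  S -> T0 A | T1 B | T2 T3
  A -> T0 T1
  B -> T1 T2
  T0 -> a
  T1 -> d
  T2 -> c
  T3 -> b

CYK fill, restricted to cells inside w[1..2]:
  cell(1,1) a: {T0}  orig:{}
  cell(2,2) d: {T1}  orig:{}
  cell(1,2) ad: {A}

Original NTs in T[1,2] deriving "ad": ["A"]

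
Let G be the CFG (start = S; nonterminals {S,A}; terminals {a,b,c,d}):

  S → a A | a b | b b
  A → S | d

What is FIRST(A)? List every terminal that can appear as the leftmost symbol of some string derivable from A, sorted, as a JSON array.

Compute FIRST by fixpoint:
iter 1:
  A via A→d: +{d}
  S via S→a A: +{a}
  S via S→b b: +{b}
  FIRST(S)={a,b}  FIRST(A)={d}
iter 2:
  A via A→S: +{a,b}
  FIRST(S)={a,b}  FIRST(A)={a,b,d}
iter 3: done
  FIRST(S)={a,b}  FIRST(A)={a,b,d}

FIRST(A) = ["a", "b", "d"]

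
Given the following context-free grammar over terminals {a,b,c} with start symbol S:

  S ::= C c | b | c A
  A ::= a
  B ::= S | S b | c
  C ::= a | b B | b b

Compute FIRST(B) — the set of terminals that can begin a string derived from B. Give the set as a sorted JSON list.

FIRST sets, iterate to fixpoint:
round 1:
  A via A→a: +{a}
  B via B→c: +{c}
  C via C→a: +{a}
  C via C→b B: +{b}
  S via S→C c: +{a,b}
  S via S→c A: +{c}
  FIRST[S]={a,b,c}  FIRST[A]={a}  FIRST[B]={c}  FIRST[C]={a,b}
round 2:
  B via B→S: +{a,b}
  FIRST[S]={a,b,c}  FIRST[A]={a}  FIRST[B]={a,b,c}  FIRST[C]={a,b}
round 3: done
  FIRST[S]={a,b,c}  FIRST[A]={a}  FIRST[B]={a,b,c}  FIRST[C]={a,b}

FIRST(B) = ["a", "b", "c"]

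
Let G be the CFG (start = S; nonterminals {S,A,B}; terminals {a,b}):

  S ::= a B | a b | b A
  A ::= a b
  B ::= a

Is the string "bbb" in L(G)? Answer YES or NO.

CNF form of G:
  S -> T0 B | T0 T1 | T1 A
  A -> T0 T1
  B -> a
  T0 -> a
  T1 -> b

CYK fill:
  [0..0]={T1}  "b"  orig:{}
  [1..1]={T1}  "b"  orig:{}
  [2..2]={T1}  "b"  orig:{}
  [0..1]=∅  "bb"
  [1..2]=∅  "bb"
  [0..2]=∅  "bbb"

S ∉ T[0,2] ⇒ NO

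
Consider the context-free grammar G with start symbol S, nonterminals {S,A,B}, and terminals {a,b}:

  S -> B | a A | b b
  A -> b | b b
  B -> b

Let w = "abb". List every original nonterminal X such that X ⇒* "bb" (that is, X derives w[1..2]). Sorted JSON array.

Convert to CNF:
  S -> T0 T0 | T1 A | b
  A -> T0 T0 | b
  B -> b
  T0 -> b
  T1 -> a

CYK table (by increasing span) (cells [i..j] with 1 ≤ i ≤ j ≤ 2 only):
  [1..1]={A,B,S,T0}  "b"  orig:{A,B,S}
  [2..2]={A,B,S,T0}  "b"  orig:{A,B,S}
  [1..2]={A,S}  "bb"

Original NTs in T[1,2] deriving "bb": ["A", "S"]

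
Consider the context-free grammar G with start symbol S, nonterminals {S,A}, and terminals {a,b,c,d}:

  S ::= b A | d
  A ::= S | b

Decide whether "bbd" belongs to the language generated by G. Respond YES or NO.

Convert to CNF:
  S -> T0 A | d
  A -> T0 A | b | d
  T0 -> b

Fill CYK table bottom-up:
  [0..0]={A,T0}  "b"  orig:{A}
  [1..1]={A,T0}  "b"  orig:{A}
  [2..2]={A,S}  "d"
  [0..1]={A,S}  "bb"
  [1..2]={A,S}  "bd"
  [0..2]={A,S}  "bbd"

S ∈ T[0,2] ⇒ YES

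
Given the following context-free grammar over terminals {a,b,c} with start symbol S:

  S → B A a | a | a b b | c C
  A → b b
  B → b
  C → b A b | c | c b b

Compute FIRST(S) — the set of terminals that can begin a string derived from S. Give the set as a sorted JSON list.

FIRST iteration:
pass 1:
  A via A→b b: +{b}
  B via B→b: +{b}
  C via C→b A b: +{b}
  C via C→c: +{c}
  S via S→B A a: +{b}
  S via S→a: +{a}
  S via S→c C: +{c}
  FIRST[S]={a,b,c}  FIRST[A]={b}  FIRST[B]={b}  FIRST[C]={b,c}
pass 2: (no change)
  FIRST[S]={a,b,c}  FIRST[A]={b}  FIRST[B]={b}  FIRST[C]={b,c}

FIRST(S) = ["a", "b", "c"]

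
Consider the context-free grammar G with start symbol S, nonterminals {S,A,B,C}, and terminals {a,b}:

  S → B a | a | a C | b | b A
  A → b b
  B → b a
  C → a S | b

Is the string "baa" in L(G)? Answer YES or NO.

CNF form of G:
  S -> B T1 | T0 A | T1 C | a | b
  A -> T0 T0
  B -> T0 T1
  C -> T1 S | b
  T0 -> b
  T1 -> a

Fill CYK table bottom-up:
  cell(0,0) b: {C,S,T0}  orig:{C,S}
  cell(1,1) a: {S,T1}  orig:{S}
  cell(2,2) a: {S,T1}  orig:{S}
  cell(0,1) ba: {B}
  cell(1,2) aa: {C}
  cell(0,2) baa: {S}

S ∈ T[0,2] ⇒ YES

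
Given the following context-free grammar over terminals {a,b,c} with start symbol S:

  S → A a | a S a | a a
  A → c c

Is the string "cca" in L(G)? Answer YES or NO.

Convert to CNF:
  S -> A T1 | T1 T1 | T1 X2
  A -> T0 T0
  T0 -> c
  T1 -> a
  X2 -> S T1

Fill CYK table bottom-up:
  cell(0,0) c: {T0}  orig:{}
  cell(1,1) c: {T0}  orig:{}
  cell(2,2) a: {T1}  orig:{}
  cell(0,1) cc: {A}
  cell(1,2) ca: ∅
  cell(0,2) cca: {S}

S ∈ T[0,2] ⇒ YES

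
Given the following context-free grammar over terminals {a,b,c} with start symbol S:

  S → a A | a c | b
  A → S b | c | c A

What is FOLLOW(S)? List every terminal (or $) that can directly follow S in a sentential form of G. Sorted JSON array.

Compute FIRST by fixpoint:
pass 1:
  A via A→c: +{c}
  S via S→a A: +{a}
  S via S→b: +{b}
  FIRST[S]={a,b}  FIRST[A]={c}
pass 2:
  A via A→S b: +{a,b}
  FIRST[S]={a,b}  FIRST[A]={a,b,c}
pass 3: done
  FIRST[S]={a,b}  FIRST[A]={a,b,c}

FOLLOW iteration:
seed FOLLOW(S) with $
round 1:
  A→S b: FOLLOW(S) ⊇ FIRST(b) = {b}; new: +{b}
  S→a A: FOLLOW(A) ⊇ FOLLOW(S) ⊇ {$,b}; new: +{$,b}
  FOLLOW(S)={$,b}  FOLLOW(A)={$,b}
round 2: — fixpoint
  FOLLOW(S)={$,b}  FOLLOW(A)={$,b}

FOLLOW(S) = ["$", "b"]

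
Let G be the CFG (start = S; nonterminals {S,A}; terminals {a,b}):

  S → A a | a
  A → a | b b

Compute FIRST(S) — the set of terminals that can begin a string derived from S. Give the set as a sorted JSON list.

FIRST sets, iterate to fixpoint:
iter 1:
  A via A→a: +{a}
  A via A→b b: +{b}
  S via S→A a: +{a,b}
  S: {a,b}  A: {a,b}
iter 2: (no change)
  S: {a,b}  A: {a,b}

FIRST(S) = ["a", "b"]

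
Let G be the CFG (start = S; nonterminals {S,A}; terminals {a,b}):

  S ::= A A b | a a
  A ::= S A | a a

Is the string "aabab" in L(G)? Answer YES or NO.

CNF form of G:
  S -> A X2 | T0 T0
  A -> S A | T0 T0
  T0 -> a
  T1 -> b
  X2 -> A T1

Fill CYK table bottom-up:
  cell(0,0) a: {T0}  orig:{}
  cell(1,1) a: {T0}  orig:{}
  cell(2,2) b: {T1}  orig:{}
  cell(3,3) a: {T0}  orig:{}
  cell(4,4) b: {T1}  orig:{}
  cell(0,1) aa: {A,S}
  cell(1,2) ab: ∅
  cell(2,3) ba: ∅
  cell(3,4) ab: ∅
  cell(0,2) aab: {X2}  orig:{}
  cell(1,3) aba: ∅
  cell(2,4) bab: ∅
  cell(0,3) aaba: ∅
  cell(1,4) abab: ∅
  cell(0,4) aabab: ∅

S ∉ T[0,4] ⇒ NO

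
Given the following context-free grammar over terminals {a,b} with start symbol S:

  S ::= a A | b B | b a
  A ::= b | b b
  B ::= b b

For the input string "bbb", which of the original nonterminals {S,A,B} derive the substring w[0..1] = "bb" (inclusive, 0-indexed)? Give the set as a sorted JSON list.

CNF form of G:
  S -> T0 B | T0 T1 | T1 A
  A -> T0 T0 | b
  B -> T0 T0
  T0 -> b
  T1 -> a

CYK fill, restricted to cells inside w[0..1]:
  [0..0]={A,T0}  "b"  orig:{A}
  [1..1]={A,T0}  "b"  orig:{A}
  [0..1]={A,B}  "bb"

Original NTs in T[0,1] deriving "bb": ["A", "B"]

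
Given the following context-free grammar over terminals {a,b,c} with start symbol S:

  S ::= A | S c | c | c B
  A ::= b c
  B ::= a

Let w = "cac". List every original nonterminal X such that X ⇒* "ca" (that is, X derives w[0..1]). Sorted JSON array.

Convert to CNF:
  S -> S T1 | T0 T1 | T1 B | c
  A -> T0 T1
  B -> a
  T0 -> b
  T1 -> c

Fill CYK table bottom-up (cells [i..j] with 0 ≤ i ≤ j ≤ 1 only):
  cell(0,0) c: {S,T1}  orig:{S}
  cell(1,1) a: {B}
  cell(0,1) ca: {S}

Original NTs in T[0,1] deriving "ca": ["S"]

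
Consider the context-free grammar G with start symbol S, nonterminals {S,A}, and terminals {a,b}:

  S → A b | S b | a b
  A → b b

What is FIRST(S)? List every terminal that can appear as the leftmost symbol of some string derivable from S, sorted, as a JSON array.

Compute FIRST by fixpoint:
iter 1:
  A via A→b b: +{b}
  S via S→A b: +{b}
  S via S→a b: +{a}
  S: {a,b}  A: {b}
iter 2: — fixpoint
  S: {a,b}  A: {b}

FIRST(S) = ["a", "b"]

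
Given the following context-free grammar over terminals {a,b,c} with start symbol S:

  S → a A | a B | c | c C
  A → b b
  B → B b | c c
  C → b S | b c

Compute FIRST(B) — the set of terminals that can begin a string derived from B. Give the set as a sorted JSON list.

FIRST sets, iterate to fixpoint:
iter 1:
  A via A→b b: +{b}
  B via B→c c: +{c}
  C via C→b S: +{b}
  S via S→a A: +{a}
  S via S→c: +{c}
  FIRST[S]={a,c}  FIRST[A]={b}  FIRST[B]={c}  FIRST[C]={b}
iter 2: done
  FIRST[S]={a,c}  FIRST[A]={b}  FIRST[B]={c}  FIRST[C]={b}

FIRST(B) = ["c"]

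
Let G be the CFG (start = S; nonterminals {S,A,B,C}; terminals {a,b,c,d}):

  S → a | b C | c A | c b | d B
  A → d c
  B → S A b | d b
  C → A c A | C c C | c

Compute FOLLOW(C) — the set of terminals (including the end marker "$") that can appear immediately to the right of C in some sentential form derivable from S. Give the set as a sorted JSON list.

FIRST iteration:
round 1:
  A via A→d c: +{d}
  B via B→d b: +{d}
  C via C→A c A: +{d}
  C via C→c: +{c}
  S via S→a: +{a}
  S via S→b C: +{b}
  S via S→c A: +{c}
  S via S→d B: +{d}
  FIRST(S)={a,b,c,d}  FIRST(A)={d}  FIRST(B)={d}  FIRST(C)={c,d}
round 2:
  B via B→S A b: +{a,b,c}
  FIRST(S)={a,b,c,d}  FIRST(A)={d}  FIRST(B)={a,b,c,d}  FIRST(C)={c,d}
round 3: — fixpoint
  FIRST(S)={a,b,c,d}  FIRST(A)={d}  FIRST(B)={a,b,c,d}  FIRST(C)={c,d}

FOLLOW sets:
seed FOLLOW(S) with $
[1]
  B→S A b: FOLLOW(S) ⊇ FIRST(A) = {d}; new: +{d}
  B→S A b: FOLLOW(A) ⊇ FIRST(b) = {b}; new: +{b}
  C→A c A: FOLLOW(A) ⊇ FIRST(c) = {c}; new: +{c}
  C→C c C: FOLLOW(C) ⊇ FIRST(c) = {c}; new: +{c}
  S→b C: FOLLOW(C) ⊇ FOLLOW(S) ⊇ {$,d}; new: +{$,d}
  S→c A: FOLLOW(A) ⊇ FOLLOW(S) ⊇ {$,d}; new: +{$,d}
  S→d B: FOLLOW(B) ⊇ FOLLOW(S) ⊇ {$,d}; new: +{$,d}
  FOLLOW[S]={$,d}  FOLLOW[A]={$,b,c,d}  FOLLOW[B]={$,d}  FOLLOW[C]={$,c,d}
[2] — fixpoint
  FOLLOW[S]={$,d}  FOLLOW[A]={$,b,c,d}  FOLLOW[B]={$,d}  FOLLOW[C]={$,c,d}

FOLLOW(C) = ["$", "c", "d"]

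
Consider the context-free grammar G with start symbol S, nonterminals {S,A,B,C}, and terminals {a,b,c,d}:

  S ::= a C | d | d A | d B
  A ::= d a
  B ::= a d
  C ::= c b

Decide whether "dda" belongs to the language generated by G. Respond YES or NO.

CNF form of G:
  S -> T0 A | T0 B | T1 C | d
  A -> T0 T1
  B -> T1 T0
  C -> T2 T3
  T0 -> d
  T1 -> a
  T2 -> c
  T3 -> b

CYK table (by increasing span):
  cell(0,0) d: {S,T0}  orig:{S}
  cell(1,1) d: {S,T0}  orig:{S}
  cell(2,2) a: {T1}  orig:{}
  cell(0,1) dd: ∅
  cell(1,2) da: {A}
  cell(0,2) dda: {S}

S ∈ T[0,2] ⇒ YES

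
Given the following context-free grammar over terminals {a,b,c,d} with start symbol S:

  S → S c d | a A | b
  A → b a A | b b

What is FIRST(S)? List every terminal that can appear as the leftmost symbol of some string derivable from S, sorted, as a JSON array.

FIRST iteration:
iter 1:
  A via A→b a A: +{b}
  S via S→a A: +{a}
  S via S→b: +{b}
  FIRST[S]={a,b}  FIRST[A]={b}
iter 2: (stable)
  FIRST[S]={a,b}  FIRST[A]={b}

FIRST(S) = ["a", "b"]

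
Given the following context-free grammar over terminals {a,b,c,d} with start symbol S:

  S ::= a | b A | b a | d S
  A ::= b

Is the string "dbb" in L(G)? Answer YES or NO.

Convert to CNF:
  S -> T0 A | T0 T1 | T2 S | a
  A -> b
  T0 -> b
  T1 -> a
  T2 -> d

CYK fill:
  T[0,0] 'd' = {T2}  orig:{}
  T[1,1] 'b' = {A,T0}  orig:{A}
  T[2,2] 'b' = {A,T0}  orig:{A}
  T[0,1] 'db' = ∅
  T[1,2] 'bb' = {S}
  T[0,2] 'dbb' = {S}

S ∈ T[0,2] ⇒ YES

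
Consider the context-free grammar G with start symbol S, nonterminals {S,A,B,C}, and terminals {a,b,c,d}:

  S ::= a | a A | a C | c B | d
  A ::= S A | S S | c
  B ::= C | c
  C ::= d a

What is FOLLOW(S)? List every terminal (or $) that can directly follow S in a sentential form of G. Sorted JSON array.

FIRST sets, iterate to fixpoint:
iter 1:
  A via A→c: +{c}
  B via B→c: +{c}
  C via C→d a: +{d}
  S via S→a: +{a}
  S via S→c B: +{c}
  S via S→d: +{d}
  FIRST(S)={a,c,d}  FIRST(A)={c}  FIRST(B)={c}  FIRST(C)={d}
iter 2:
  A via A→S A: +{a,d}
  B via B→C: +{d}
  FIRST(S)={a,c,d}  FIRST(A)={a,c,d}  FIRST(B)={c,d}  FIRST(C)={d}
iter 3: (no change)
  FIRST(S)={a,c,d}  FIRST(A)={a,c,d}  FIRST(B)={c,d}  FIRST(C)={d}

FOLLOW iteration:
FOLLOW(S) := {$}
[1]
  A→S A: FOLLOW(S) ⊇ FIRST(A) = {a,c,d}; new: +{a,c,d}
  S→a A: FOLLOW(A) ⊇ FOLLOW(S) ⊇ {$,a,c,d}; new: +{$,a,c,d}
  S→a C: FOLLOW(C) ⊇ FOLLOW(S) ⊇ {$,a,c,d}; new: +{$,a,c,d}
  S→c B: FOLLOW(B) ⊇ FOLLOW(S) ⊇ {$,a,c,d}; new: +{$,a,c,d}
  FOLLOW(S)={$,a,c,d}  FOLLOW(A)={$,a,c,d}  FOLLOW(B)={$,a,c,d}  FOLLOW(C)={$,a,c,d}
[2] (no change)
  FOLLOW(S)={$,a,c,d}  FOLLOW(A)={$,a,c,d}  FOLLOW(B)={$,a,c,d}  FOLLOW(C)={$,a,c,d}

FOLLOW(S) = ["$", "a", "c", "d"]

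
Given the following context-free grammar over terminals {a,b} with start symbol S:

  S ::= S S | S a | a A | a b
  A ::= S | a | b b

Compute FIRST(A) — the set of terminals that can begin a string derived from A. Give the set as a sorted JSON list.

FIRST iteration:
[1]
  A via A→a: +{a}
  A via A→b b: +{b}
  S via S→a A: +{a}
  FIRST[S]={a}  FIRST[A]={a,b}
[2] done
  FIRST[S]={a}  FIRST[A]={a,b}

FIRST(A) = ["a", "b"]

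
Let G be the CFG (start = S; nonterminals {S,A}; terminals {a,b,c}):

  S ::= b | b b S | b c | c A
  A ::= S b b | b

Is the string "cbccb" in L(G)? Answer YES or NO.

CNF form of G:
  S -> T0 T1 | T0 X3 | T1 A | b
  A -> S X2 | b
  T0 -> b
  T1 -> c
  X2 -> T0 T0
  X3 -> T0 S

CYK fill:
  T[0,0] 'c' = {T1}  orig:{}
  T[1,1] 'b' = {A,S,T0}  orig:{A,S}
  T[2,2] 'c' = {T1}  orig:{}
  T[3,3] 'c' = {T1}  orig:{}
  T[4,4] 'b' = {A,S,T0}  orig:{A,S}
  T[0,1] 'cb' = {S}
  T[1,2] 'bc' = {S}
  T[2,3] 'cc' = ∅
  T[3,4] 'cb' = {S}
  T[0,2] 'cbc' = ∅
  T[1,3] 'bcc' = ∅
  T[2,4] 'ccb' = ∅
  T[0,3] 'cbcc' = ∅
  T[1,4] 'bccb' = ∅
  T[0,4] 'cbccb' = ∅

S ∉ T[0,4] ⇒ NO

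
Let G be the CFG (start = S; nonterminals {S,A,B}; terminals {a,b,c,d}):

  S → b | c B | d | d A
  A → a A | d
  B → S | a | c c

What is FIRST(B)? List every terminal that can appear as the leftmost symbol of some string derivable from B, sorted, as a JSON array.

FIRST iteration:
round 1:
  A via A→a A: +{a}
  A via A→d: +{d}
  B via B→a: +{a}
  B via B→c c: +{c}
  S via S→b: +{b}
  S via S→c B: +{c}
  S via S→d: +{d}
  FIRST(S)={b,c,d}  FIRST(A)={a,d}  FIRST(B)={a,c}
round 2:
  B via B→S: +{b,d}
  FIRST(S)={b,c,d}  FIRST(A)={a,d}  FIRST(B)={a,b,c,d}
round 3: (no change)
  FIRST(S)={b,c,d}  FIRST(A)={a,d}  FIRST(B)={a,b,c,d}

FIRST(B) = ["a", "b", "c", "d"]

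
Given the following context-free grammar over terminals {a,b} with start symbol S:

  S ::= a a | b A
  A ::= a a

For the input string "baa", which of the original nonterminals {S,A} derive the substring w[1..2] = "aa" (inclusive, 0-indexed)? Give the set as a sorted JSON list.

Convert to CNF:
  S -> T0 T0 | T1 A
  A -> T0 T0
  T0 -> a
  T1 -> b

Fill CYK table bottom-up, restricted to cells inside w[1..2]:
  [1..1]={T0}  "a"  orig:{}
  [2..2]={T0}  "a"  orig:{}
  [1..2]={A,S}  "aa"

Original NTs in T[1,2] deriving "aa": ["A", "S"]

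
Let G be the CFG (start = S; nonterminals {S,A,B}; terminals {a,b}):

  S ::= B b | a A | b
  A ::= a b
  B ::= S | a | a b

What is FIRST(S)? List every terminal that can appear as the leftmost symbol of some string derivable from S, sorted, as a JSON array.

FIRST sets, iterate to fixpoint:
pass 1:
  A via A→a b: +{a}
  B via B→a: +{a}
  S via S→B b: +{a}
  S via S→b: +{b}
  FIRST(S)={a,b}  FIRST(A)={a}  FIRST(B)={a}
pass 2:
  B via B→S: +{b}
  FIRST(S)={a,b}  FIRST(A)={a}  FIRST(B)={a,b}
pass 3: (no change)
  FIRST(S)={a,b}  FIRST(A)={a}  FIRST(B)={a,b}

FIRST(S) = ["a", "b"]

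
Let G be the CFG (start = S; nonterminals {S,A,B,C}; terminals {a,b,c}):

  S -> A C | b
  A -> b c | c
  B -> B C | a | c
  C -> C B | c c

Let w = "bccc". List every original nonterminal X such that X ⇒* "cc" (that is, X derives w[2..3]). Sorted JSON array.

Convert to CNF:
  S -> A C | b
  A -> T0 T1 | c
  B -> B C | a | c
  C -> C B | T1 T1
  T0 -> b
  T1 -> c

Fill CYK table bottom-up — only the sub-triangle for w[2..3]:
  [2..2]={A,B,T1}  "c"  orig:{A,B}
  [3..3]={A,B,T1}  "c"  orig:{A,B}
  [2..3]={C}  "cc"

Original NTs in T[2,3] deriving "cc": ["C"]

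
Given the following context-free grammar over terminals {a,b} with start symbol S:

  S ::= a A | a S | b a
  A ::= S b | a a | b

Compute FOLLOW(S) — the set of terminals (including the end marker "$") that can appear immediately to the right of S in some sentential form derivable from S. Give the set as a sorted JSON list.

Compute FIRST by fixpoint:
pass 1:
  A via A→a a: +{a}
  A via A→b: +{b}
  S via S→a A: +{a}
  S via S→b a: +{b}
  FIRST(S)={a,b}  FIRST(A)={a,b}
pass 2: — fixpoint
  FIRST(S)={a,b}  FIRST(A)={a,b}

FOLLOW sets:
FOLLOW(S) := {$}
pass 1:
  A→S b: FOLLOW(S) ⊇ FIRST(b) = {b}; new: +{b}
  S→a A: FOLLOW(A) ⊇ FOLLOW(S) ⊇ {$,b}; new: +{$,b}
  S: {$,b}  A: {$,b}
pass 2: done
  S: {$,b}  A: {$,b}

FOLLOW(S) = ["$", "b"]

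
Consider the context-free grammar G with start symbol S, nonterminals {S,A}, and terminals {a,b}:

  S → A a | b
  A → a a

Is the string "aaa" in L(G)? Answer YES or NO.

CNF form of G:
  S -> A T0 | b
  A -> T0 T0
  T0 -> a

CYK fill:
  cell(0,0) a: {T0}  orig:{}
  cell(1,1) a: {T0}  orig:{}
  cell(2,2) a: {T0}  orig:{}
  cell(0,1) aa: {A}
  cell(1,2) aa: {A}
  cell(0,2) aaa: {S}

S ∈ T[0,2] ⇒ YES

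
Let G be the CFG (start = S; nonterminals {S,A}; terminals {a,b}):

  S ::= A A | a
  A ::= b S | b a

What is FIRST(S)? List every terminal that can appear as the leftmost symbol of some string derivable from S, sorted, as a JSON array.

Compute FIRST by fixpoint:
round 1:
  A via A→b S: +{b}
  S via S→A A: +{b}
  S via S→a: +{a}
  S: {a,b}  A: {b}
round 2: — fixpoint
  S: {a,b}  A: {b}

FIRST(S) = ["a", "b"]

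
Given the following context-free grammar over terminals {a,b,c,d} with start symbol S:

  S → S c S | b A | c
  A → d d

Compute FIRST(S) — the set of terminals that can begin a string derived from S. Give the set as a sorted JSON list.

FIRST iteration:
pass 1:
  A via A→d d: +{d}
  S via S→b A: +{b}
  S via S→c: +{c}
  FIRST(S)={b,c}  FIRST(A)={d}
pass 2: (stable)
  FIRST(S)={b,c}  FIRST(A)={d}

FIRST(S) = ["b", "c"]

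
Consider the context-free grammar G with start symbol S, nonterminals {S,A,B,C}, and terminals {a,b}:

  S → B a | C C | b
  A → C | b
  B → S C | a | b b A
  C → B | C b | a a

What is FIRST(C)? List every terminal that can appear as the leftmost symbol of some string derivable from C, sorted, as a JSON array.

FIRST sets, iterate to fixpoint:
iter 1:
  A via A→b: +{b}
  B via B→a: +{a}
  B via B→b b A: +{b}
  C via C→B: +{a,b}
  S via S→B a: +{a,b}
  S: {a,b}  A: {b}  B: {a,b}  C: {a,b}
iter 2:
  A via A→C: +{a}
  S: {a,b}  A: {a,b}  B: {a,b}  C: {a,b}
iter 3: done
  S: {a,b}  A: {a,b}  B: {a,b}  C: {a,b}

FIRST(C) = ["a", "b"]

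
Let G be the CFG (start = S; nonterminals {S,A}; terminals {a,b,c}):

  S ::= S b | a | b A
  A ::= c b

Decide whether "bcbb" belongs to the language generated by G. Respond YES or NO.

CNF form of G:
  S -> S T1 | T1 A | a
  A -> T0 T1
  T0 -> c
  T1 -> b

CYK fill:
  cell(0,0) b: {T1}  orig:{}
  cell(1,1) c: {T0}  orig:{}
  cell(2,2) b: {T1}  orig:{}
  cell(3,3) b: {T1}  orig:{}
  cell(0,1) bc: ∅
  cell(1,2) cb: {A}
  cell(2,3) bb: ∅
  cell(0,2) bcb: {S}
  cell(1,3) cbb: ∅
  cell(0,3) bcbb: {S}

S ∈ T[0,3] ⇒ YES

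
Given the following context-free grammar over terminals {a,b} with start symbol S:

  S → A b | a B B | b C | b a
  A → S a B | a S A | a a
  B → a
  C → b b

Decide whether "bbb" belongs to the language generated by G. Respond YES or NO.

CNF form of G:
  S -> A T1 | T0 X4 | T1 C | T1 T0
  A -> S X2 | T0 T0 | T0 X3
  B -> a
  C -> T1 T1
  T0 -> a
  T1 -> b
  X2 -> T0 B
  X3 -> S A
  X4 -> B B

Fill CYK table bottom-up:
  [0..0]={T1}  "b"  orig:{}
  [1..1]={T1}  "b"  orig:{}
  [2..2]={T1}  "b"  orig:{}
  [0..1]={C}  "bb"
  [1..2]={C}  "bb"
  [0..2]={S}  "bbb"

S ∈ T[0,2] ⇒ YES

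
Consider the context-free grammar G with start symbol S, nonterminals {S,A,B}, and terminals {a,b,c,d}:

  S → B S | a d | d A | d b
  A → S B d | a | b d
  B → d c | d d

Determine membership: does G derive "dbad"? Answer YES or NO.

CNF form of G:
  S -> B S | T0 A | T0 T1 | T3 T0
  A -> S X4 | T1 T0 | a
  B -> T0 T0 | T0 T2
  T0 -> d
  T1 -> b
  T2 -> c
  T3 -> a
  X4 -> B T0

Fill CYK table bottom-up:
  [0..0]={T0}  "d"  orig:{}
  [1..1]={T1}  "b"  orig:{}
  [2..2]={A,T3}  "a"  orig:{A}
  [3..3]={T0}  "d"  orig:{}
  [0..1]={S}  "db"
  [1..2]=∅  "ba"
  [2..3]={S}  "ad"
  [0..2]=∅  "dba"
  [1..3]=∅  "bad"
  [0..3]=∅  "dbad"

S ∉ T[0,3] ⇒ NO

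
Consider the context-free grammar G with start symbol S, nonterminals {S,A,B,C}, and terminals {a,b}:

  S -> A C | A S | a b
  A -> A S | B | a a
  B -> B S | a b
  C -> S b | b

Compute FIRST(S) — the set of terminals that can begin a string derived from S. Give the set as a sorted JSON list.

FIRST sets, iterate to fixpoint:
iter 1:
  A via A→a a: +{a}
  B via B→a b: +{a}
  C via C→b: +{b}
  S via S→A C: +{a}
  FIRST(S)={a}  FIRST(A)={a}  FIRST(B)={a}  FIRST(C)={b}
iter 2:
  C via C→S b: +{a}
  FIRST(S)={a}  FIRST(A)={a}  FIRST(B)={a}  FIRST(C)={a,b}
iter 3: (no change)
  FIRST(S)={a}  FIRST(A)={a}  FIRST(B)={a}  FIRST(C)={a,b}

FIRST(S) = ["a"]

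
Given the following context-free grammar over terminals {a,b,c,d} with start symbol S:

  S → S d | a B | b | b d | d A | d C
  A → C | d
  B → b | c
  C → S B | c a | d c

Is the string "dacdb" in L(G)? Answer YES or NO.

CNF form of G:
  S -> S T2 | T1 B | T2 A | T2 C | T3 T2 | b
  A -> S B | T0 T1 | T2 T0 | d
  B -> b | c
  C -> S B | T0 T1 | T2 T0
  T0 -> c
  T1 -> a
  T2 -> d
  T3 -> b

Fill CYK table bottom-up:
  T[0,0] 'd' = {A,T2}  orig:{A}
  T[1,1] 'a' = {T1}  orig:{}
  T[2,2] 'c' = {B,T0}  orig:{B}
  T[3,3] 'd' = {A,T2}  orig:{A}
  T[4,4] 'b' = {B,S,T3}  orig:{B,S}
  T[0,1] 'da' = ∅
  T[1,2] 'ac' = {S}
  T[2,3] 'cd' = ∅
  T[3,4] 'db' = ∅
  T[0,2] 'dac' = ∅
  T[1,3] 'acd' = {S}
  T[2,4] 'cdb' = ∅
  T[0,3] 'dacd' = ∅
  T[1,4] 'acdb' = {A,C}
  T[0,4] 'dacdb' = {S}

S ∈ T[0,4] ⇒ YES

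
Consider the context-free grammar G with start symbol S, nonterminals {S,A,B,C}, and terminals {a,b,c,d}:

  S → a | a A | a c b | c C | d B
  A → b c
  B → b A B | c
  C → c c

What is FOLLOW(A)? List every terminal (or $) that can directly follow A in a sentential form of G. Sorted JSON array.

Compute FIRST by fixpoint:
[1]
  A via A→b c: +{b}
  B via B→b A B: +{b}
  B via B→c: +{c}
  C via C→c c: +{c}
  S via S→a: +{a}
  S via S→c C: +{c}
  S via S→d B: +{d}
  FIRST[S]={a,c,d}  FIRST[A]={b}  FIRST[B]={b,c}  FIRST[C]={c}
[2] — fixpoint
  FIRST[S]={a,c,d}  FIRST[A]={b}  FIRST[B]={b,c}  FIRST[C]={c}

FOLLOW iteration:
initialize: $ ∈ FOLLOW(S)
[1]
  B→b A B: FOLLOW(A) ⊇ FIRST(B) = {b,c}; new: +{b,c}
  S→a A: FOLLOW(A) ⊇ FOLLOW(S) ⊇ {$}; new: +{$}
  S→c C: FOLLOW(C) ⊇ FOLLOW(S) ⊇ {$}; new: +{$}
  S→d B: FOLLOW(B) ⊇ FOLLOW(S) ⊇ {$}; new: +{$}
  S: {$}  A: {$,b,c}  B: {$}  C: {$}
[2] — fixpoint
  S: {$}  A: {$,b,c}  B: {$}  C: {$}

FOLLOW(A) = ["$", "b", "c"]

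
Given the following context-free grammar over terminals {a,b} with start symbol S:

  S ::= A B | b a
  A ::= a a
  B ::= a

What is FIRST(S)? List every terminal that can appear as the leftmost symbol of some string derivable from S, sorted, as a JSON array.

Compute FIRST by fixpoint:
iter 1:
  A via A→a a: +{a}
  B via B→a: +{a}
  S via S→A B: +{a}
  S via S→b a: +{b}
  FIRST[S]={a,b}  FIRST[A]={a}  FIRST[B]={a}
iter 2: done
  FIRST[S]={a,b}  FIRST[A]={a}  FIRST[B]={a}

FIRST(S) = ["a", "b"]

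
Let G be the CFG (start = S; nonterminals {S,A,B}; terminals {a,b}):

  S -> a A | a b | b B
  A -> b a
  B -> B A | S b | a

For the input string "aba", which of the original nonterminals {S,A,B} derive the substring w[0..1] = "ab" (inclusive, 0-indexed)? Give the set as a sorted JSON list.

CNF form of G:
  S -> T0 B | T1 A | T1 T0
  A -> T0 T1
  B -> B A | S T0 | a
  T0 -> b
  T1 -> a

CYK table (by increasing span) — only the sub-triangle for w[0..1]:
  [0..0]={B,T1}  "a"  orig:{B}
  [1..1]={T0}  "b"  orig:{}
  [0..1]={S}  "ab"

Original NTs in T[0,1] deriving "ab": ["S"]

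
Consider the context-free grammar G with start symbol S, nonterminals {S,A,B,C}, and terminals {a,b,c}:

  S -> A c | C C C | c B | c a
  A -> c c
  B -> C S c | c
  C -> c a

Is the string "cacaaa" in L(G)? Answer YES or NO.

CNF form of G:
  S -> A T0 | C X3 | T0 B | T0 T1
  A -> T0 T0
  B -> C X2 | c
  C -> T0 T1
  T0 -> c
  T1 -> a
  X2 -> S T0
  X3 -> C C

CYK fill:
  T[0,0] 'c' = {B,T0}  orig:{B}
  T[1,1] 'a' = {T1}  orig:{}
  T[2,2] 'c' = {B,T0}  orig:{B}
  T[3,3] 'a' = {T1}  orig:{}
  T[4,4] 'a' = {T1}  orig:{}
  T[5,5] 'a' = {T1}  orig:{}
  T[0,1] 'ca' = {C,S}
  T[1,2] 'ac' = ∅
  T[2,3] 'ca' = {C,S}
  T[3,4] 'aa' = ∅
  T[4,5] 'aa' = ∅
  T[0,2] 'cac' = {X2}  orig:{}
  T[1,3] 'aca' = ∅
  T[2,4] 'caa' = ∅
  T[3,5] 'aaa' = ∅
  T[0,3] 'caca' = {X3}  orig:{}
  T[1,4] 'acaa' = ∅
  T[2,5] 'caaa' = ∅
  T[0,4] 'cacaa' = ∅
  T[1,5] 'acaaa' = ∅
  T[0,5] 'cacaaa' = ∅

S ∉ T[0,5] ⇒ NO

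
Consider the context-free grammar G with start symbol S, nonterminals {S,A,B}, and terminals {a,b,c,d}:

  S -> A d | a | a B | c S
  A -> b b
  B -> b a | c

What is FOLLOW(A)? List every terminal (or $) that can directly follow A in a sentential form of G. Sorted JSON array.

Compute FIRST by fixpoint:
iter 1:
  A via A→b b: +{b}
  B via B→b a: +{b}
  B via B→c: +{c}
  S via S→A d: +{b}
  S via S→a: +{a}
  S via S→c S: +{c}
  FIRST[S]={a,b,c}  FIRST[A]={b}  FIRST[B]={b,c}
iter 2: — fixpoint
  FIRST[S]={a,b,c}  FIRST[A]={b}  FIRST[B]={b,c}

Compute FOLLOW by fixpoint:
FOLLOW(S) := {$}
pass 1:
  S→A d: FOLLOW(A) ⊇ FIRST(d) = {d}; new: +{d}
  S→a B: FOLLOW(B) ⊇ FOLLOW(S) ⊇ {$}; new: +{$}
  FOLLOW(S)={$}  FOLLOW(A)={d}  FOLLOW(B)={$}
pass 2: (stable)
  FOLLOW(S)={$}  FOLLOW(A)={d}  FOLLOW(B)={$}

FOLLOW(A) = ["d"]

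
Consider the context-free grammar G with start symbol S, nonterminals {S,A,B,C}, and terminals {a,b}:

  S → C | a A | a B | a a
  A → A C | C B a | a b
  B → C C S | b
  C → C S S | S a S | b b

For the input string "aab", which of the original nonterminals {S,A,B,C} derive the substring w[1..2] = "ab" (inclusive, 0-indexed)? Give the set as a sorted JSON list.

CNF form of G:
  S -> C X6 | S X7 | T0 A | T0 B | T0 T0 | T1 T1
  A -> A C | C X2 | T0 T1
  B -> C X3 | b
  C -> C X4 | S X5 | T1 T1
  T0 -> a
  T1 -> b
  X2 -> B T0
  X3 -> C S
  X4 -> S S
  X5 -> T0 S
  X6 -> S S
  X7 -> T0 S

CYK table (by increasing span) — only the sub-triangle for w[1..2]:
  cell(1,1) a: {T0}  orig:{}
  cell(2,2) b: {B,T1}  orig:{B}
  cell(1,2) ab: {A,S}

Original NTs in T[1,2] deriving "ab": ["A", "S"]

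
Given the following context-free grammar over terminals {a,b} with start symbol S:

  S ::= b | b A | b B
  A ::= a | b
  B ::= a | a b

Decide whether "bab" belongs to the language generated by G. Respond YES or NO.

CNF form of G:
  S -> T1 A | T1 B | b
  A -> a | b
  B -> T0 T1 | a
  T0 -> a
  T1 -> b

CYK table (by increasing span):
  cell(0,0) b: {A,S,T1}  orig:{A,S}
  cell(1,1) a: {A,B,T0}  orig:{A,B}
  cell(2,2) b: {A,S,T1}  orig:{A,S}
  cell(0,1) ba: {S}
  cell(1,2) ab: {B}
  cell(0,2) bab: {S}

S ∈ T[0,2] ⇒ YES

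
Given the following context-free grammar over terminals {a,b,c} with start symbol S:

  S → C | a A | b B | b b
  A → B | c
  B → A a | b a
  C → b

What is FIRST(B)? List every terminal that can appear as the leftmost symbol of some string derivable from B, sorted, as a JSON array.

FIRST iteration:
iter 1:
  A via A→c: +{c}
  B via B→A a: +{c}
  B via B→b a: +{b}
  C via C→b: +{b}
  S via S→C: +{b}
  S via S→a A: +{a}
  FIRST[S]={a,b}  FIRST[A]={c}  FIRST[B]={b,c}  FIRST[C]={b}
iter 2:
  A via A→B: +{b}
  FIRST[S]={a,b}  FIRST[A]={b,c}  FIRST[B]={b,c}  FIRST[C]={b}
iter 3: (no change)
  FIRST[S]={a,b}  FIRST[A]={b,c}  FIRST[B]={b,c}  FIRST[C]={b}

FIRST(B) = ["b", "c"]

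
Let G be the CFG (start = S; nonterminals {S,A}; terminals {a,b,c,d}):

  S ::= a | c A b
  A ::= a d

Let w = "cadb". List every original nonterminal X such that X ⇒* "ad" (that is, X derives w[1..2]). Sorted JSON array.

Convert to CNF:
  S -> T2 X4 | a
  A -> T0 T1
  T0 -> a
  T1 -> d
  T2 -> c
  T3 -> b
  X4 -> A T3

CYK fill, restricted to cells inside w[1..2]:
  cell(1,1) a: {S,T0}  orig:{S}
  cell(2,2) d: {T1}  orig:{}
  cell(1,2) ad: {A}

Original NTs in T[1,2] deriving "ad": ["A"]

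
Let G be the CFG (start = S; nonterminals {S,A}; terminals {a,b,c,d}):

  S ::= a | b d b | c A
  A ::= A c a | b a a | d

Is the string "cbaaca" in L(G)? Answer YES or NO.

Convert to CNF:
  S -> T0 A | T2 X6 | a
  A -> A X4 | T2 X5 | d
  T0 -> c
  T1 -> a
  T2 -> b
  T3 -> d
  X4 -> T0 T1
  X5 -> T1 T1
  X6 -> T3 T2

Fill CYK table bottom-up:
  cell(0,0) c: {T0}  orig:{}
  cell(1,1) b: {T2}  orig:{}
  cell(2,2) a: {S,T1}  orig:{S}
  cell(3,3) a: {S,T1}  orig:{S}
  cell(4,4) c: {T0}  orig:{}
  cell(5,5) a: {S,T1}  orig:{S}
  cell(0,1) cb: ∅
  cell(1,2) ba: ∅
  cell(2,3) aa: {X5}  orig:{}
  cell(3,4) ac: ∅
  cell(4,5) ca: {X4}  orig:{}
  cell(0,2) cba: ∅
  cell(1,3) baa: {A}
  cell(2,4) aac: ∅
  cell(3,5) aca: ∅
  cell(0,3) cbaa: {S}
  cell(1,4) baac: ∅
  cell(2,5) aaca: ∅
  cell(0,4) cbaac: ∅
  cell(1,5) baaca: {A}
  cell(0,5) cbaaca: {S}

S ∈ T[0,5] ⇒ YES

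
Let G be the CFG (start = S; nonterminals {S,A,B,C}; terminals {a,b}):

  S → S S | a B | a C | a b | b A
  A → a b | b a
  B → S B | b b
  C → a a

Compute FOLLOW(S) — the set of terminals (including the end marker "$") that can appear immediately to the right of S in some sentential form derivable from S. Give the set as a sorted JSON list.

FIRST iteration:
iter 1:
  A via A→a b: +{a}
  A via A→b a: +{b}
  B via B→b b: +{b}
  C via C→a a: +{a}
  S via S→a B: +{a}
  S via S→b A: +{b}
  FIRST[S]={a,b}  FIRST[A]={a,b}  FIRST[B]={b}  FIRST[C]={a}
iter 2:
  B via B→S B: +{a}
  FIRST[S]={a,b}  FIRST[A]={a,b}  FIRST[B]={a,b}  FIRST[C]={a}
iter 3: — fixpoint
  FIRST[S]={a,b}  FIRST[A]={a,b}  FIRST[B]={a,b}  FIRST[C]={a}

FOLLOW sets:
seed FOLLOW(S) with $
round 1:
  B→S B: FOLLOW(S) ⊇ FIRST(B) = {a,b}; new: +{a,b}
  S→a B: FOLLOW(B) ⊇ FOLLOW(S) ⊇ {$,a,b}; new: +{$,a,b}
  S→a C: FOLLOW(C) ⊇ FOLLOW(S) ⊇ {$,a,b}; new: +{$,a,b}
  S→b A: FOLLOW(A) ⊇ FOLLOW(S) ⊇ {$,a,b}; new: +{$,a,b}
  FOLLOW(S)={$,a,b}  FOLLOW(A)={$,a,b}  FOLLOW(B)={$,a,b}  FOLLOW(C)={$,a,b}
round 2: — fixpoint
  FOLLOW(S)={$,a,b}  FOLLOW(A)={$,a,b}  FOLLOW(B)={$,a,b}  FOLLOW(C)={$,a,b}

FOLLOW(S) = ["$", "a", "b"]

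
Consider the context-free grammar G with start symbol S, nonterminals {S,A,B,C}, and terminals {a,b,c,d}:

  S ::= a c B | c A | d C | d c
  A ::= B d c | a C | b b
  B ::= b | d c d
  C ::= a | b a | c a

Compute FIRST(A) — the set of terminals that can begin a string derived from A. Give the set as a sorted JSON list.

FIRST iteration:
round 1:
  A via A→a C: +{a}
  A via A→b b: +{b}
  B via B→b: +{b}
  B via B→d c d: +{d}
  C via C→a: +{a}
  C via C→b a: +{b}
  C via C→c a: +{c}
  S via S→a c B: +{a}
  S via S→c A: +{c}
  S via S→d C: +{d}
  S: {a,c,d}  A: {a,b}  B: {b,d}  C: {a,b,c}
round 2:
  A via A→B d c: +{d}
  S: {a,c,d}  A: {a,b,d}  B: {b,d}  C: {a,b,c}
round 3: (stable)
  S: {a,c,d}  A: {a,b,d}  B: {b,d}  C: {a,b,c}

FIRST(A) = ["a", "b", "d"]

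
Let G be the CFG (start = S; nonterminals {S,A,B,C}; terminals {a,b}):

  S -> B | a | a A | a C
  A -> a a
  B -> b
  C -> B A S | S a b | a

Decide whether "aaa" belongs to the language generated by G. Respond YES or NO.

CNF form of G:
  S -> T0 A | T0 C | a | b
  A -> T0 T0
  B -> b
  C -> B X2 | S X3 | a
  T0 -> a
  T1 -> b
  X2 -> A S
  X3 -> T0 T1

CYK fill:
  cell(0,0) a: {C,S,T0}  orig:{C,S}
  cell(1,1) a: {C,S,T0}  orig:{C,S}
  cell(2,2) a: {C,S,T0}  orig:{C,S}
  cell(0,1) aa: {A,S}
  cell(1,2) aa: {A,S}
  cell(0,2) aaa: {S,X2}  orig:{S}

S ∈ T[0,2] ⇒ YES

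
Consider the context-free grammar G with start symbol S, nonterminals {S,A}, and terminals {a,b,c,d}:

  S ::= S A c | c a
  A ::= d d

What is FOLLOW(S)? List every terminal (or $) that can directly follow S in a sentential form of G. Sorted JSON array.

FIRST iteration:
iter 1:
  A via A→d d: +{d}
  S via S→c a: +{c}
  FIRST(S)={c}  FIRST(A)={d}
iter 2: (stable)
  FIRST(S)={c}  FIRST(A)={d}

FOLLOW sets:
FOLLOW(S) := {$}
iter 1:
  S→S A c: FOLLOW(S) ⊇ FIRST(A) = {d}; new: +{d}
  S→S A c: FOLLOW(A) ⊇ FIRST(c) = {c}; new: +{c}
  S: {$,d}  A: {c}
iter 2: (stable)
  S: {$,d}  A: {c}

FOLLOW(S) = ["$", "d"]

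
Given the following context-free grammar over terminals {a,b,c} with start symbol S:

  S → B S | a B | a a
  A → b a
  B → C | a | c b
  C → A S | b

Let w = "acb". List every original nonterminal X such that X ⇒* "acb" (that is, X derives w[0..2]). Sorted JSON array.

Convert to CNF:
  S -> B S | T1 B | T1 T1
  A -> T0 T1
  B -> A S | T2 T0 | a | b
  C -> A S | b
  T0 -> b
  T1 -> a
  T2 -> c

CYK fill (cells [i..j] with 0 ≤ i ≤ j ≤ 2 only):
  [0..0]={B,T1}  "a"  orig:{B}
  [1..1]={T2}  "c"  orig:{}
  [2..2]={B,C,T0}  "b"  orig:{B,C}
  [0..1]=∅  "ac"
  [1..2]={B}  "cb"
  [0..2]={S}  "acb"

Original NTs in T[0,2] deriving "acb": ["S"]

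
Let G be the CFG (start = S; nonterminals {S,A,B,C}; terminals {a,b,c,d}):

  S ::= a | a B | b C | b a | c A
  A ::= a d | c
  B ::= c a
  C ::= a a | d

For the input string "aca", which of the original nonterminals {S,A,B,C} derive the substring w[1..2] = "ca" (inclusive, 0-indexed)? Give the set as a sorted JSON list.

Convert to CNF:
  S -> T0 B | T2 A | T3 C | T3 T0 | a
  A -> T0 T1 | c
  B -> T2 T0
  C -> T0 T0 | d
  T0 -> a
  T1 -> d
  T2 -> c
  T3 -> b

CYK table (by increasing span) — only the sub-triangle for w[1..2]:
  cell(1,1) c: {A,T2}  orig:{A}
  cell(2,2) a: {S,T0}  orig:{S}
  cell(1,2) ca: {B}

Original NTs in T[1,2] deriving "ca": ["B"]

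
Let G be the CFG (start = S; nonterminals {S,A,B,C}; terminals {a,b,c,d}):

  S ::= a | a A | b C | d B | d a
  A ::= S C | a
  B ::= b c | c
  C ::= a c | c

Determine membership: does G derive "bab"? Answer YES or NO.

CNF form of G:
  S -> T0 C | T2 A | T3 B | T3 T2 | a
  A -> S C | a
  B -> T0 T1 | c
  C -> T2 T1 | c
  T0 -> b
  T1 -> c
  T2 -> a
  T3 -> d

Fill CYK table bottom-up:
  cell(0,0) b: {T0}  orig:{}
  cell(1,1) a: {A,S,T2}  orig:{A,S}
  cell(2,2) b: {T0}  orig:{}
  cell(0,1) ba: ∅
  cell(1,2) ab: ∅
  cell(0,2) bab: ∅

S ∉ T[0,2] ⇒ NO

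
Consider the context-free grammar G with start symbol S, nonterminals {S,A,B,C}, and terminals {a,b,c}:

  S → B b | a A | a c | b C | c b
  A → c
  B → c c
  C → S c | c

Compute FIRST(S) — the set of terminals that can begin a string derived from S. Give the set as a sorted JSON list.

FIRST iteration:
pass 1:
  A via A→c: +{c}
  B via B→c c: +{c}
  C via C→c: +{c}
  S via S→B b: +{c}
  S via S→a A: +{a}
  S via S→b C: +{b}
  S: {a,b,c}  A: {c}  B: {c}  C: {c}
pass 2:
  C via C→S c: +{a,b}
  S: {a,b,c}  A: {c}  B: {c}  C: {a,b,c}
pass 3: (no change)
  S: {a,b,c}  A: {c}  B: {c}  C: {a,b,c}

FIRST(S) = ["a", "b", "c"]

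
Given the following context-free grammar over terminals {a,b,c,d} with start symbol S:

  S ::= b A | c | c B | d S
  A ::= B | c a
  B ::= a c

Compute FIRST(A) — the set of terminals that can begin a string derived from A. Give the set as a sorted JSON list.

FIRST iteration:
iter 1:
  A via A→c a: +{c}
  B via B→a c: +{a}
  S via S→b A: +{b}
  S via S→c: +{c}
  S via S→d S: +{d}
  FIRST(S)={b,c,d}  FIRST(A)={c}  FIRST(B)={a}
iter 2:
  A via A→B: +{a}
  FIRST(S)={b,c,d}  FIRST(A)={a,c}  FIRST(B)={a}
iter 3: done
  FIRST(S)={b,c,d}  FIRST(A)={a,c}  FIRST(B)={a}

FIRST(A) = ["a", "c"]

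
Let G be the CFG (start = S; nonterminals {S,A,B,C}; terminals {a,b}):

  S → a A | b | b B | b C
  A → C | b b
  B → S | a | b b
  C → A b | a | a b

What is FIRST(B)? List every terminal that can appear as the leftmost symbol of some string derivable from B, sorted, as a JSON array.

FIRST iteration:
[1]
  A via A→b b: +{b}
  B via B→a: +{a}
  B via B→b b: +{b}
  C via C→A b: +{b}
  C via C→a: +{a}
  S via S→a A: +{a}
  S via S→b: +{b}
  S: {a,b}  A: {b}  B: {a,b}  C: {a,b}
[2]
  A via A→C: +{a}
  S: {a,b}  A: {a,b}  B: {a,b}  C: {a,b}
[3] — fixpoint
  S: {a,b}  A: {a,b}  B: {a,b}  C: {a,b}

FIRST(B) = ["a", "b"]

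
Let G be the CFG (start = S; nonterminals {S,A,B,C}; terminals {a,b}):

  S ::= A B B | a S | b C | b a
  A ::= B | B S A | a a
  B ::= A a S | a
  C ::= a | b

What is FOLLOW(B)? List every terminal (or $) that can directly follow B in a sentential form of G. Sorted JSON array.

FIRST iteration:
round 1:
  A via A→a a: +{a}
  B via B→A a S: +{a}
  C via C→a: +{a}
  C via C→b: +{b}
  S via S→A B B: +{a}
  S via S→b C: +{b}
  S: {a,b}  A: {a}  B: {a}  C: {a,b}
round 2: — fixpoint
  S: {a,b}  A: {a}  B: {a}  C: {a,b}

Compute FOLLOW by fixpoint:
seed FOLLOW(S) with $
round 1:
  A→B S A: FOLLOW(B) ⊇ FIRST(S) = {a,b}; new: +{a,b}
  A→B S A: FOLLOW(S) ⊇ FIRST(A) = {a}; new: +{a}
  B→A a S: FOLLOW(A) ⊇ FIRST(a) = {a}; new: +{a}
  B→A a S: FOLLOW(S) ⊇ FOLLOW(B) ⊇ {a,b}; new: +{b}
  S→A B B: FOLLOW(B) ⊇ FOLLOW(S) ⊇ {$,a,b}; new: +{$}
  S→b C: FOLLOW(C) ⊇ FOLLOW(S) ⊇ {$,a,b}; new: +{$,a,b}
  FOLLOW(S)={$,a,b}  FOLLOW(A)={a}  FOLLOW(B)={$,a,b}  FOLLOW(C)={$,a,b}
round 2: (no change)
  FOLLOW(S)={$,a,b}  FOLLOW(A)={a}  FOLLOW(B)={$,a,b}  FOLLOW(C)={$,a,b}

FOLLOW(B) = ["$", "a", "b"]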